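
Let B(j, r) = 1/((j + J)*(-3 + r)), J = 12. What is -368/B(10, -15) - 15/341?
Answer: 49693233/341 ≈ 1.4573e+5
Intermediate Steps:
B(j, r) = 1/((-3 + r)*(12 + j)) (B(j, r) = 1/((j + 12)*(-3 + r)) = 1/((12 + j)*(-3 + r)) = 1/((-3 + r)*(12 + j)))
-368/B(10, -15) - 15/341 = -368/(1/(-36 - 3*10 + 12*(-15) + 10*(-15))) - 15/341 = -368/(1/(-36 - 30 - 180 - 150)) - 15*1/341 = -368/(1/(-396)) - 15/341 = -368/(-1/396) - 15/341 = -368*(-396) - 15/341 = 145728 - 15/341 = 49693233/341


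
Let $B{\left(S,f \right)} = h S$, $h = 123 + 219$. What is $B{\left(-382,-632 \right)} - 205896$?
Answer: $-336540$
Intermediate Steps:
$h = 342$
$B{\left(S,f \right)} = 342 S$
$B{\left(-382,-632 \right)} - 205896 = 342 \left(-382\right) - 205896 = -130644 - 205896 = -336540$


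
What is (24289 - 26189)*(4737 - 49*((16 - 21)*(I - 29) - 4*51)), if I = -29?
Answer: -993700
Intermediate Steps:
(24289 - 26189)*(4737 - 49*((16 - 21)*(I - 29) - 4*51)) = (24289 - 26189)*(4737 - 49*((16 - 21)*(-29 - 29) - 4*51)) = -1900*(4737 - 49*(-5*(-58) - 204)) = -1900*(4737 - 49*(290 - 204)) = -1900*(4737 - 49*86) = -1900*(4737 - 4214) = -1900*523 = -993700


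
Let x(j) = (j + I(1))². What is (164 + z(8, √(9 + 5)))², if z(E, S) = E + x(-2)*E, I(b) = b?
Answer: 32400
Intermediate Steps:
x(j) = (1 + j)² (x(j) = (j + 1)² = (1 + j)²)
z(E, S) = 2*E (z(E, S) = E + (1 - 2)²*E = E + (-1)²*E = E + 1*E = E + E = 2*E)
(164 + z(8, √(9 + 5)))² = (164 + 2*8)² = (164 + 16)² = 180² = 32400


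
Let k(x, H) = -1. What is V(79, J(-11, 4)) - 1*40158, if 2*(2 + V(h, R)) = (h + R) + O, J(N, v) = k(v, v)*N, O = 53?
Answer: -80177/2 ≈ -40089.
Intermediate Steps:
J(N, v) = -N
V(h, R) = 49/2 + R/2 + h/2 (V(h, R) = -2 + ((h + R) + 53)/2 = -2 + ((R + h) + 53)/2 = -2 + (53 + R + h)/2 = -2 + (53/2 + R/2 + h/2) = 49/2 + R/2 + h/2)
V(79, J(-11, 4)) - 1*40158 = (49/2 + (-1*(-11))/2 + (1/2)*79) - 1*40158 = (49/2 + (1/2)*11 + 79/2) - 40158 = (49/2 + 11/2 + 79/2) - 40158 = 139/2 - 40158 = -80177/2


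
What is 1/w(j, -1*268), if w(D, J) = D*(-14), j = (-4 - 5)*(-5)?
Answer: -1/630 ≈ -0.0015873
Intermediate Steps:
j = 45 (j = -9*(-5) = 45)
w(D, J) = -14*D
1/w(j, -1*268) = 1/(-14*45) = 1/(-630) = -1/630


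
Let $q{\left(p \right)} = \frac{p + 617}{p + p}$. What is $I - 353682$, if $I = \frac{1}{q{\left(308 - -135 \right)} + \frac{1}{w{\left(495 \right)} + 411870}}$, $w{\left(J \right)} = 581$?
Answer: $- \frac{77314516093793}{218599473} \approx -3.5368 \cdot 10^{5}$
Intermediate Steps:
$q{\left(p \right)} = \frac{617 + p}{2 p}$
$I = \frac{182715793}{218599473}$ ($I = \frac{1}{\frac{617 + \left(308 - -135\right)}{2 \left(308 - -135\right)} + \frac{1}{581 + 411870}} = \frac{1}{\frac{617 + \left(308 + 135\right)}{2 \left(308 + 135\right)} + \frac{1}{412451}} = \frac{1}{\frac{617 + 443}{2 \cdot 443} + \frac{1}{412451}} = \frac{1}{\frac{1}{2} \cdot \frac{1}{443} \cdot 1060 + \frac{1}{412451}} = \frac{1}{\frac{530}{443} + \frac{1}{412451}} = \frac{1}{\frac{218599473}{182715793}} = \frac{182715793}{218599473} \approx 0.83585$)
$I - 353682 = \frac{182715793}{218599473} - 353682 = - \frac{77314516093793}{218599473}$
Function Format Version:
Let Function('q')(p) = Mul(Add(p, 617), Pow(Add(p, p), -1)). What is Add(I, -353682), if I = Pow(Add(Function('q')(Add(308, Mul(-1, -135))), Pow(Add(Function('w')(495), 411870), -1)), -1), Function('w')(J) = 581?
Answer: Rational(-77314516093793, 218599473) ≈ -3.5368e+5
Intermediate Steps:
Function('q')(p) = Mul(Rational(1, 2), Pow(p, -1), Add(617, p)) (Function('q')(p) = Mul(Add(617, p), Pow(Mul(2, p), -1)) = Mul(Add(617, p), Mul(Rational(1, 2), Pow(p, -1))) = Mul(Rational(1, 2), Pow(p, -1), Add(617, p)))
I = Rational(182715793, 218599473) (I = Pow(Add(Mul(Rational(1, 2), Pow(Add(308, Mul(-1, -135)), -1), Add(617, Add(308, Mul(-1, -135)))), Pow(Add(581, 411870), -1)), -1) = Pow(Add(Mul(Rational(1, 2), Pow(Add(308, 135), -1), Add(617, Add(308, 135))), Pow(412451, -1)), -1) = Pow(Add(Mul(Rational(1, 2), Pow(443, -1), Add(617, 443)), Rational(1, 412451)), -1) = Pow(Add(Mul(Rational(1, 2), Rational(1, 443), 1060), Rational(1, 412451)), -1) = Pow(Add(Rational(530, 443), Rational(1, 412451)), -1) = Pow(Rational(218599473, 182715793), -1) = Rational(182715793, 218599473) ≈ 0.83585)
Add(I, -353682) = Add(Rational(182715793, 218599473), -353682) = Rational(-77314516093793, 218599473)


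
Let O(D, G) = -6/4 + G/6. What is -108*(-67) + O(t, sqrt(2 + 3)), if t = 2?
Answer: 14469/2 + sqrt(5)/6 ≈ 7234.9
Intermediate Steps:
O(D, G) = -3/2 + G/6 (O(D, G) = -6*1/4 + G*(1/6) = -3/2 + G/6)
-108*(-67) + O(t, sqrt(2 + 3)) = -108*(-67) + (-3/2 + sqrt(2 + 3)/6) = 7236 + (-3/2 + sqrt(5)/6) = 14469/2 + sqrt(5)/6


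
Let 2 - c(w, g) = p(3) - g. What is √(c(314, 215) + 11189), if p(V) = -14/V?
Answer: 2*√25674/3 ≈ 106.82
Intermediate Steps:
c(w, g) = 20/3 + g (c(w, g) = 2 - (-14/3 - g) = 2 + (14/3 + g) = 20/3 + g)
√(c(314, 215) + 11189) = √((20/3 + 215) + 11189) = √(665/3 + 11189) = √(34232/3) = 2*√25674/3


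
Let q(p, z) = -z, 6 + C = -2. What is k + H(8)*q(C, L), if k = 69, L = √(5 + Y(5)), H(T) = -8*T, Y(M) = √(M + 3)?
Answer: 69 + 64*√(5 + 2*√2) ≈ 248.07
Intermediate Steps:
Y(M) = √(3 + M)
C = -8 (C = -6 - 2 = -8)
L = √(5 + 2*√2) (L = √(5 + √(3 + 5)) = √(5 + √8) = √(5 + 2*√2) ≈ 2.7979)
k + H(8)*q(C, L) = 69 + (-8*8)*(-√(5 + 2*√2)) = 69 - (-64)*√(5 + 2*√2) = 69 + 64*√(5 + 2*√2)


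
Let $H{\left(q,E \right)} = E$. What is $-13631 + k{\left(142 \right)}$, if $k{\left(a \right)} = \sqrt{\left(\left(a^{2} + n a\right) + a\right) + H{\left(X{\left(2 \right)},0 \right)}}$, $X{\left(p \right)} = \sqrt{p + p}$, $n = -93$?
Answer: $-13631 + 10 \sqrt{71} \approx -13547.0$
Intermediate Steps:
$X{\left(p \right)} = \sqrt{2} \sqrt{p}$ ($X{\left(p \right)} = \sqrt{2 p} = \sqrt{2} \sqrt{p}$)
$k{\left(a \right)} = \sqrt{a^{2} - 92 a}$ ($k{\left(a \right)} = \sqrt{\left(\left(a^{2} - 93 a\right) + a\right) + 0} = \sqrt{\left(a^{2} - 92 a\right) + 0} = \sqrt{a^{2} - 92 a}$)
$-13631 + k{\left(142 \right)} = -13631 + \sqrt{142 \left(-92 + 142\right)} = -13631 + \sqrt{142 \cdot 50} = -13631 + \sqrt{7100} = -13631 + 10 \sqrt{71}$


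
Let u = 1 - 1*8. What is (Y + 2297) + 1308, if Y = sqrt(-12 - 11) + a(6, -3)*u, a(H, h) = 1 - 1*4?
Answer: 3626 + I*sqrt(23) ≈ 3626.0 + 4.7958*I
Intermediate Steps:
u = -7 (u = 1 - 8 = -7)
a(H, h) = -3 (a(H, h) = 1 - 4 = -3)
Y = 21 + I*sqrt(23) (Y = sqrt(-12 - 11) - 3*(-7) = sqrt(-23) + 21 = I*sqrt(23) + 21 = 21 + I*sqrt(23) ≈ 21.0 + 4.7958*I)
(Y + 2297) + 1308 = ((21 + I*sqrt(23)) + 2297) + 1308 = (2318 + I*sqrt(23)) + 1308 = 3626 + I*sqrt(23)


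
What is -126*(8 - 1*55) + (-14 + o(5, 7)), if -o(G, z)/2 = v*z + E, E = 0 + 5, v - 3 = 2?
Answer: 5828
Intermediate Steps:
v = 5 (v = 3 + 2 = 5)
E = 5
o(G, z) = -10 - 10*z (o(G, z) = -2*(5*z + 5) = -2*(5 + 5*z) = -10 - 10*z)
-126*(8 - 1*55) + (-14 + o(5, 7)) = -126*(8 - 1*55) + (-14 + (-10 - 10*7)) = -126*(8 - 55) + (-14 + (-10 - 70)) = -126*(-47) + (-14 - 80) = 5922 - 94 = 5828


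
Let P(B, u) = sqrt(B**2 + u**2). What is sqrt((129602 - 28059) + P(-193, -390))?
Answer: sqrt(101543 + sqrt(189349)) ≈ 319.34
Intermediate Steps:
sqrt((129602 - 28059) + P(-193, -390)) = sqrt((129602 - 28059) + sqrt((-193)**2 + (-390)**2)) = sqrt(101543 + sqrt(37249 + 152100)) = sqrt(101543 + sqrt(189349))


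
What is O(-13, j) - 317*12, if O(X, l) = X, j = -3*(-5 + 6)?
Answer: -3817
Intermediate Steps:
j = -3 (j = -3*1 = -3)
O(-13, j) - 317*12 = -13 - 317*12 = -13 - 3804 = -3817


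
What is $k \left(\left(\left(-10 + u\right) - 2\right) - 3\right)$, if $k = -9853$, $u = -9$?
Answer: $236472$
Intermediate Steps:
$k \left(\left(\left(-10 + u\right) - 2\right) - 3\right) = - 9853 \left(\left(\left(-10 - 9\right) - 2\right) - 3\right) = - 9853 \left(\left(-19 - 2\right) - 3\right) = - 9853 \left(-21 - 3\right) = \left(-9853\right) \left(-24\right) = 236472$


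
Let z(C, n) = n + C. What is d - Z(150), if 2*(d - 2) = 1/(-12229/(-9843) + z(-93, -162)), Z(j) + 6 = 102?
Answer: -469584211/4995472 ≈ -94.002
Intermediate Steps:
Z(j) = 96 (Z(j) = -6 + 102 = 96)
z(C, n) = C + n
d = 9981101/4995472 (d = 2 + 1/(2*(-12229/(-9843) + (-93 - 162))) = 2 + 1/(2*(-12229*(-1/9843) - 255)) = 2 + 1/(2*(12229/9843 - 255)) = 2 + 1/(2*(-2497736/9843)) = 2 + (½)*(-9843/2497736) = 2 - 9843/4995472 = 9981101/4995472 ≈ 1.9980)
d - Z(150) = 9981101/4995472 - 1*96 = 9981101/4995472 - 96 = -469584211/4995472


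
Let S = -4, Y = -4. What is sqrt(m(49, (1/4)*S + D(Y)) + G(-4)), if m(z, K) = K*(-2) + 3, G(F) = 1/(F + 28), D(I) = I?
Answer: sqrt(1878)/12 ≈ 3.6113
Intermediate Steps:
G(F) = 1/(28 + F)
m(z, K) = 3 - 2*K (m(z, K) = -2*K + 3 = 3 - 2*K)
sqrt(m(49, (1/4)*S + D(Y)) + G(-4)) = sqrt((3 - 2*((1/4)*(-4) - 4)) + 1/(28 - 4)) = sqrt((3 - 2*((1*(1/4))*(-4) - 4)) + 1/24) = sqrt((3 - 2*((1/4)*(-4) - 4)) + 1/24) = sqrt((3 - 2*(-1 - 4)) + 1/24) = sqrt((3 - 2*(-5)) + 1/24) = sqrt((3 + 10) + 1/24) = sqrt(13 + 1/24) = sqrt(313/24) = sqrt(1878)/12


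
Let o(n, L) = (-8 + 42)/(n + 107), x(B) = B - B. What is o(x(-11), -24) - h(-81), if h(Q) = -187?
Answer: 20043/107 ≈ 187.32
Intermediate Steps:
x(B) = 0
o(n, L) = 34/(107 + n)
o(x(-11), -24) - h(-81) = 34/(107 + 0) - 1*(-187) = 34/107 + 187 = 20043/107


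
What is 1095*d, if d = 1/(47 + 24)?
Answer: 1095/71 ≈ 15.423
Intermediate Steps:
d = 1/71 ≈ 0.014085
1095*d = 1095*(1/71) = 1095/71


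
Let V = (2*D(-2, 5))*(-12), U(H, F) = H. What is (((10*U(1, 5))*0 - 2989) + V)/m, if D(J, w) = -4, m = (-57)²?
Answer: -2893/3249 ≈ -0.89043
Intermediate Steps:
m = 3249
V = 96 (V = (2*(-4))*(-12) = -8*(-12) = 96)
(((10*U(1, 5))*0 - 2989) + V)/m = (((10*1)*0 - 2989) + 96)/3249 = ((10*0 - 2989) + 96)*(1/3249) = ((0 - 2989) + 96)*(1/3249) = (-2989 + 96)*(1/3249) = -2893*1/3249 = -2893/3249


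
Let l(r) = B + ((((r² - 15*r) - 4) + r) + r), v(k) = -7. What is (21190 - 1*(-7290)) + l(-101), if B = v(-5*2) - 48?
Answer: 39935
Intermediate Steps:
B = -55 (B = -7 - 48 = -55)
l(r) = -59 + r² - 13*r (l(r) = -55 + ((((r² - 15*r) - 4) + r) + r) = -55 + (((-4 + r² - 15*r) + r) + r) = -55 + ((-4 + r² - 14*r) + r) = -55 + (-4 + r² - 13*r) = -59 + r² - 13*r)
(21190 - 1*(-7290)) + l(-101) = (21190 - 1*(-7290)) + (-59 + (-101)² - 13*(-101)) = (21190 + 7290) + (-59 + 10201 + 1313) = 28480 + 11455 = 39935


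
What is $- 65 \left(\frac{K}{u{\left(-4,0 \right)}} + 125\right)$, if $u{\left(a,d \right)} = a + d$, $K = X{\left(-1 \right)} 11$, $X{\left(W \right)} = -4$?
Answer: $-8840$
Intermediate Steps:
$K = -44$ ($K = \left(-4\right) 11 = -44$)
$- 65 \left(\frac{K}{u{\left(-4,0 \right)}} + 125\right) = - 65 \left(- \frac{44}{-4 + 0} + 125\right) = - 65 \left(- \frac{44}{-4} + 125\right) = - 65 \left(\left(-44\right) \left(- \frac{1}{4}\right) + 125\right) = - 65 \left(11 + 125\right) = \left(-65\right) 136 = -8840$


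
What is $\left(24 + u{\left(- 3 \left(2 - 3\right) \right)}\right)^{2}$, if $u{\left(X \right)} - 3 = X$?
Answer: $900$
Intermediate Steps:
$u{\left(X \right)} = 3 + X$
$\left(24 + u{\left(- 3 \left(2 - 3\right) \right)}\right)^{2} = \left(24 + \left(3 - 3 \left(2 - 3\right)\right)\right)^{2} = \left(24 + \left(3 - -3\right)\right)^{2} = \left(24 + \left(3 + 3\right)\right)^{2} = \left(24 + 6\right)^{2} = 30^{2} = 900$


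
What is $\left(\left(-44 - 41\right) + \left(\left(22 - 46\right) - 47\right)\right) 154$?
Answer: $-24024$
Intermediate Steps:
$\left(\left(-44 - 41\right) + \left(\left(22 - 46\right) - 47\right)\right) 154 = \left(\left(-44 - 41\right) - 71\right) 154 = \left(-85 - 71\right) 154 = \left(-156\right) 154 = -24024$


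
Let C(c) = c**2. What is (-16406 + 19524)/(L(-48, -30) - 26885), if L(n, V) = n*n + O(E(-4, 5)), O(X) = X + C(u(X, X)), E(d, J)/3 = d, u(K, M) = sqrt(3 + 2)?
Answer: -1559/12294 ≈ -0.12681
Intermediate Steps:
u(K, M) = sqrt(5)
E(d, J) = 3*d
O(X) = 5 + X (O(X) = X + (sqrt(5))**2 = X + 5 = 5 + X)
L(n, V) = -7 + n**2 (L(n, V) = n*n + (5 + 3*(-4)) = n**2 + (5 - 12) = n**2 - 7 = -7 + n**2)
(-16406 + 19524)/(L(-48, -30) - 26885) = (-16406 + 19524)/((-7 + (-48)**2) - 26885) = 3118/((-7 + 2304) - 26885) = 3118/(2297 - 26885) = 3118/(-24588) = 3118*(-1/24588) = -1559/12294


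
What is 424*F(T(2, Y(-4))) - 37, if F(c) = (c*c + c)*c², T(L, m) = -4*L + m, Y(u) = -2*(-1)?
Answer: 457883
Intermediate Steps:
Y(u) = 2
T(L, m) = m - 4*L
F(c) = c²*(c + c²) (F(c) = (c² + c)*c² = (c + c²)*c² = c²*(c + c²))
424*F(T(2, Y(-4))) - 37 = 424*((2 - 4*2)³*(1 + (2 - 4*2))) - 37 = 424*((2 - 8)³*(1 + (2 - 8))) - 37 = 424*((-6)³*(1 - 6)) - 37 = 424*(-216*(-5)) - 37 = 424*1080 - 37 = 457920 - 37 = 457883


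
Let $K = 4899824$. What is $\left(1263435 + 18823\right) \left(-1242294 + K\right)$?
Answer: $4689897102740$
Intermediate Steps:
$\left(1263435 + 18823\right) \left(-1242294 + K\right) = \left(1263435 + 18823\right) \left(-1242294 + 4899824\right) = 1282258 \cdot 3657530 = 4689897102740$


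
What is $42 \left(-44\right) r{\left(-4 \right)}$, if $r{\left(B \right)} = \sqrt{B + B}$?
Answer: $- 3696 i \sqrt{2} \approx - 5226.9 i$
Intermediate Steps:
$r{\left(B \right)} = \sqrt{2} \sqrt{B}$ ($r{\left(B \right)} = \sqrt{2 B} = \sqrt{2} \sqrt{B}$)
$42 \left(-44\right) r{\left(-4 \right)} = 42 \left(-44\right) \sqrt{2} \sqrt{-4} = - 1848 \sqrt{2} \cdot 2 i = - 1848 \cdot 2 i \sqrt{2} = - 3696 i \sqrt{2}$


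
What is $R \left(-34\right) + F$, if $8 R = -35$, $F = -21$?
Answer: $\frac{511}{4} \approx 127.75$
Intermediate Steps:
$R = - \frac{35}{8}$ ($R = \frac{1}{8} \left(-35\right) = - \frac{35}{8} \approx -4.375$)
$R \left(-34\right) + F = \left(- \frac{35}{8}\right) \left(-34\right) - 21 = \frac{595}{4} - 21 = \frac{511}{4}$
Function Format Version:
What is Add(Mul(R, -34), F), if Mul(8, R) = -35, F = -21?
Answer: Rational(511, 4) ≈ 127.75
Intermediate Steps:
R = Rational(-35, 8) (R = Mul(Rational(1, 8), -35) = Rational(-35, 8) ≈ -4.3750)
Add(Mul(R, -34), F) = Add(Mul(Rational(-35, 8), -34), -21) = Add(Rational(595, 4), -21) = Rational(511, 4)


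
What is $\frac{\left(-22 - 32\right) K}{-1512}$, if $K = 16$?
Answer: $\frac{4}{7} \approx 0.57143$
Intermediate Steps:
$\frac{\left(-22 - 32\right) K}{-1512} = \frac{\left(-22 - 32\right) 16}{-1512} = \left(-54\right) 16 \left(- \frac{1}{1512}\right) = \left(-864\right) \left(- \frac{1}{1512}\right) = \frac{4}{7}$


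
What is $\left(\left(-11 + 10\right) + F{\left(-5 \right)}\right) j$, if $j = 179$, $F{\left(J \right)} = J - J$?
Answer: $-179$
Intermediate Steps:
$F{\left(J \right)} = 0$
$\left(\left(-11 + 10\right) + F{\left(-5 \right)}\right) j = \left(\left(-11 + 10\right) + 0\right) 179 = \left(-1 + 0\right) 179 = \left(-1\right) 179 = -179$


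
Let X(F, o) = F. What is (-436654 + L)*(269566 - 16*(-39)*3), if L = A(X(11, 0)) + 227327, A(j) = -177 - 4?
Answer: -56868432504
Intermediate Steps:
A(j) = -181
L = 227146 (L = -181 + 227327 = 227146)
(-436654 + L)*(269566 - 16*(-39)*3) = (-436654 + 227146)*(269566 - 16*(-39)*3) = -209508*(269566 + 624*3) = -209508*(269566 + 1872) = -209508*271438 = -56868432504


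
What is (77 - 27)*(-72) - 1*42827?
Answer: -46427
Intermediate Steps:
(77 - 27)*(-72) - 1*42827 = 50*(-72) - 42827 = -3600 - 42827 = -46427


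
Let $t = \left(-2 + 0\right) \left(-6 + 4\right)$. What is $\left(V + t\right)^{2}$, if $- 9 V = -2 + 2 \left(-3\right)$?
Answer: $\frac{1936}{81} \approx 23.901$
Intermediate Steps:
$V = \frac{8}{9}$ ($V = - \frac{-2 + 2 \left(-3\right)}{9} = - \frac{-2 - 6}{9} = \left(- \frac{1}{9}\right) \left(-8\right) = \frac{8}{9} \approx 0.88889$)
$t = 4$ ($t = \left(-2\right) \left(-2\right) = 4$)
$\left(V + t\right)^{2} = \left(\frac{8}{9} + 4\right)^{2} = \left(\frac{44}{9}\right)^{2} = \frac{1936}{81}$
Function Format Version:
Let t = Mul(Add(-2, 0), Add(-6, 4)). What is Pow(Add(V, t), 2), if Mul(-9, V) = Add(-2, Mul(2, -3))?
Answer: Rational(1936, 81) ≈ 23.901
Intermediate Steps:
V = Rational(8, 9) (V = Mul(Rational(-1, 9), Add(-2, Mul(2, -3))) = Mul(Rational(-1, 9), Add(-2, -6)) = Mul(Rational(-1, 9), -8) = Rational(8, 9) ≈ 0.88889)
t = 4 (t = Mul(-2, -2) = 4)
Pow(Add(V, t), 2) = Pow(Add(Rational(8, 9), 4), 2) = Pow(Rational(44, 9), 2) = Rational(1936, 81)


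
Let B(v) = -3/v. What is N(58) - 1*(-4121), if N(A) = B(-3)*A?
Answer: 4179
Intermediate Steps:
N(A) = A (N(A) = (-3/(-3))*A = (-3*(-⅓))*A = 1*A = A)
N(58) - 1*(-4121) = 58 - 1*(-4121) = 58 + 4121 = 4179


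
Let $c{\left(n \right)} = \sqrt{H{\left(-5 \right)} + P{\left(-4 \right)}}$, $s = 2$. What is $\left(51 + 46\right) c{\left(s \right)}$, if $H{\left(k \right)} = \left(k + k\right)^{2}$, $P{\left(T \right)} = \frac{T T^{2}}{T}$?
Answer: $194 \sqrt{29} \approx 1044.7$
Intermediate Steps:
$P{\left(T \right)} = T^{2}$ ($P{\left(T \right)} = \frac{T^{3}}{T} = T^{2}$)
$H{\left(k \right)} = 4 k^{2}$ ($H{\left(k \right)} = \left(2 k\right)^{2} = 4 k^{2}$)
$c{\left(n \right)} = 2 \sqrt{29}$ ($c{\left(n \right)} = \sqrt{4 \left(-5\right)^{2} + \left(-4\right)^{2}} = \sqrt{4 \cdot 25 + 16} = \sqrt{100 + 16} = \sqrt{116} = 2 \sqrt{29}$)
$\left(51 + 46\right) c{\left(s \right)} = \left(51 + 46\right) 2 \sqrt{29} = 97 \cdot 2 \sqrt{29} = 194 \sqrt{29}$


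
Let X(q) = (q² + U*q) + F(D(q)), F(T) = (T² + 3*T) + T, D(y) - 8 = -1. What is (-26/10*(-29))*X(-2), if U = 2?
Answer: 29029/5 ≈ 5805.8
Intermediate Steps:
D(y) = 7 (D(y) = 8 - 1 = 7)
F(T) = T² + 4*T
X(q) = 77 + q² + 2*q (X(q) = (q² + 2*q) + 7*(4 + 7) = (q² + 2*q) + 7*11 = (q² + 2*q) + 77 = 77 + q² + 2*q)
(-26/10*(-29))*X(-2) = (-26/10*(-29))*(77 + (-2)² + 2*(-2)) = (-26*⅒*(-29))*(77 + 4 - 4) = -13/5*(-29)*77 = (377/5)*77 = 29029/5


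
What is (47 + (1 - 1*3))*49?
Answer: 2205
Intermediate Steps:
(47 + (1 - 1*3))*49 = (47 + (1 - 3))*49 = (47 - 2)*49 = 45*49 = 2205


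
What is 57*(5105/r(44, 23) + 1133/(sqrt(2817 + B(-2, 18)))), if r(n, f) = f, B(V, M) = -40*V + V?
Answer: 290985/23 + 21527*sqrt(2895)/965 ≈ 13852.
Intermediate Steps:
B(V, M) = -39*V
57*(5105/r(44, 23) + 1133/(sqrt(2817 + B(-2, 18)))) = 57*(5105/23 + 1133/(sqrt(2817 - 39*(-2)))) = 57*(5105*(1/23) + 1133/(sqrt(2817 + 78))) = 57*(5105/23 + 1133/(sqrt(2895))) = 57*(5105/23 + 1133*(sqrt(2895)/2895)) = 57*(5105/23 + 1133*sqrt(2895)/2895) = 290985/23 + 21527*sqrt(2895)/965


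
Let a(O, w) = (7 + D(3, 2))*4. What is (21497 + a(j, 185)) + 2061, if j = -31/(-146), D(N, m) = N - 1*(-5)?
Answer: 23618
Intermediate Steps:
D(N, m) = 5 + N (D(N, m) = N + 5 = 5 + N)
j = 31/146 (j = -31*(-1/146) = 31/146 ≈ 0.21233)
a(O, w) = 60 (a(O, w) = (7 + (5 + 3))*4 = (7 + 8)*4 = 15*4 = 60)
(21497 + a(j, 185)) + 2061 = (21497 + 60) + 2061 = 21557 + 2061 = 23618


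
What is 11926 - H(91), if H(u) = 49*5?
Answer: 11681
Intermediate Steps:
H(u) = 245
11926 - H(91) = 11926 - 1*245 = 11926 - 245 = 11681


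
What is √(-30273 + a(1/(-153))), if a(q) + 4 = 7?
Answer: I*√30270 ≈ 173.98*I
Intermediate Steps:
a(q) = 3 (a(q) = -4 + 7 = 3)
√(-30273 + a(1/(-153))) = √(-30273 + 3) = √(-30270) = I*√30270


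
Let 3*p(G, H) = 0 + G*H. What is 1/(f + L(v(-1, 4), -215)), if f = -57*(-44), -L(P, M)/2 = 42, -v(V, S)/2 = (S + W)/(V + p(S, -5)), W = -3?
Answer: 1/2424 ≈ 0.00041254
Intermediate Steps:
p(G, H) = G*H/3 (p(G, H) = (0 + G*H)/3 = (G*H)/3 = G*H/3)
v(V, S) = -2*(-3 + S)/(V - 5*S/3) (v(V, S) = -2*(S - 3)/(V + (1/3)*S*(-5)) = -2*(-3 + S)/(V - 5*S/3))
L(P, M) = -84 (L(P, M) = -2*42 = -84)
f = 2508
1/(f + L(v(-1, 4), -215)) = 1/(2508 - 84) = 1/2424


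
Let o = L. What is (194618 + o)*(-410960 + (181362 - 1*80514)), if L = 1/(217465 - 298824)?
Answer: -4910290416606432/81359 ≈ -6.0353e+10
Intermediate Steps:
L = -1/81359 (L = 1/(-81359) = -1/81359 ≈ -1.2291e-5)
o = -1/81359 ≈ -1.2291e-5
(194618 + o)*(-410960 + (181362 - 1*80514)) = (194618 - 1/81359)*(-410960 + (181362 - 1*80514)) = 15833925861*(-410960 + (181362 - 80514))/81359 = 15833925861*(-410960 + 100848)/81359 = (15833925861/81359)*(-310112) = -4910290416606432/81359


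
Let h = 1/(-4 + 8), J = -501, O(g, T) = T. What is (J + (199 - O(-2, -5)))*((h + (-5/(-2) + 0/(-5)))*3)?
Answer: -9801/4 ≈ -2450.3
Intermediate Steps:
h = 1/4 ≈ 0.25000
(J + (199 - O(-2, -5)))*((h + (-5/(-2) + 0/(-5)))*3) = (-501 + (199 - 1*(-5)))*((1/4 + (-5/(-2) + 0/(-5)))*3) = (-501 + (199 + 5))*((1/4 + (-5*(-1/2) + 0*(-1/5)))*3) = (-501 + 204)*((1/4 + (5/2 + 0))*3) = -297*(1/4 + 5/2)*3 = -3267*3/4 = -297*33/4 = -9801/4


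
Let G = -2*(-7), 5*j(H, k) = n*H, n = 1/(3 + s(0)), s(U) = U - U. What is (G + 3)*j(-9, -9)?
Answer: -51/5 ≈ -10.200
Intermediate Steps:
s(U) = 0
n = ⅓ (n = 1/(3 + 0) = 1/3 = ⅓ ≈ 0.33333)
j(H, k) = H/15 (j(H, k) = (H/3)/5 = H/15)
G = 14
(G + 3)*j(-9, -9) = (14 + 3)*((1/15)*(-9)) = 17*(-⅗) = -51/5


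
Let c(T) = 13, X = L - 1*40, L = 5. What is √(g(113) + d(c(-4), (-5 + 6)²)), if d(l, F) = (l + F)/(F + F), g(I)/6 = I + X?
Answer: 5*√19 ≈ 21.794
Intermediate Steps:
X = -35 (X = 5 - 1*40 = 5 - 40 = -35)
g(I) = -210 + 6*I (g(I) = 6*(I - 35) = 6*(-35 + I) = -210 + 6*I)
d(l, F) = (F + l)/(2*F) (d(l, F) = (F + l)/((2*F)) = (F + l)*(1/(2*F)) = (F + l)/(2*F))
√(g(113) + d(c(-4), (-5 + 6)²)) = √((-210 + 6*113) + ((-5 + 6)² + 13)/(2*((-5 + 6)²))) = √((-210 + 678) + (1² + 13)/(2*(1²))) = √(468 + (½)*(1 + 13)/1) = √(468 + (½)*1*14) = √(468 + 7) = √475 = 5*√19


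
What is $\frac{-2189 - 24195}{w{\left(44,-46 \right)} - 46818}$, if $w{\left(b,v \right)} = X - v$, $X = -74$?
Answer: $\frac{13192}{23423} \approx 0.56321$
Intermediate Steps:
$w{\left(b,v \right)} = -74 - v$
$\frac{-2189 - 24195}{w{\left(44,-46 \right)} - 46818} = \frac{-2189 - 24195}{\left(-74 - -46\right) - 46818} = - \frac{26384}{\left(-74 + 46\right) - 46818} = - \frac{26384}{-28 - 46818} = - \frac{26384}{-46846} = \left(-26384\right) \left(- \frac{1}{46846}\right) = \frac{13192}{23423}$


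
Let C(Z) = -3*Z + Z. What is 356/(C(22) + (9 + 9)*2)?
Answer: -89/2 ≈ -44.500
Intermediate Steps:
C(Z) = -2*Z
356/(C(22) + (9 + 9)*2) = 356/(-2*22 + (9 + 9)*2) = 356/(-44 + 18*2) = 356/(-44 + 36) = 356/(-8) = 356*(-⅛) = -89/2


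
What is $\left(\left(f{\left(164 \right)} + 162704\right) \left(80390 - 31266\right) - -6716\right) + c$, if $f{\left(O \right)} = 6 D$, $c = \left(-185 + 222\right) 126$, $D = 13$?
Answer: $7996514346$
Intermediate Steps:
$c = 4662$ ($c = 37 \cdot 126 = 4662$)
$f{\left(O \right)} = 78$ ($f{\left(O \right)} = 6 \cdot 13 = 78$)
$\left(\left(f{\left(164 \right)} + 162704\right) \left(80390 - 31266\right) - -6716\right) + c = \left(\left(78 + 162704\right) \left(80390 - 31266\right) - -6716\right) + 4662 = \left(162782 \cdot 49124 + \left(-130 + 6846\right)\right) + 4662 = \left(7996502968 + 6716\right) + 4662 = 7996509684 + 4662 = 7996514346$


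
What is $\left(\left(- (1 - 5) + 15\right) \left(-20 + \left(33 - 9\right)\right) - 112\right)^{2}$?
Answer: $1296$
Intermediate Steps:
$\left(\left(- (1 - 5) + 15\right) \left(-20 + \left(33 - 9\right)\right) - 112\right)^{2} = \left(\left(\left(-1\right) \left(-4\right) + 15\right) \left(-20 + 24\right) - 112\right)^{2} = \left(\left(4 + 15\right) 4 - 112\right)^{2} = \left(19 \cdot 4 - 112\right)^{2} = \left(76 - 112\right)^{2} = \left(-36\right)^{2} = 1296$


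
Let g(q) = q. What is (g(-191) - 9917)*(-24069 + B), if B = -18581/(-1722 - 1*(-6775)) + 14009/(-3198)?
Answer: 1966375298817454/8079747 ≈ 2.4337e+8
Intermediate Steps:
B = -130209515/16159494 (B = -18581/(-1722 + 6775) + 14009*(-1/3198) = -18581/5053 - 14009/3198 = -130209515/16159494 ≈ -8.0578)
(g(-191) - 9917)*(-24069 + B) = (-191 - 9917)*(-24069 - 130209515/16159494) = -10108*(-389073070601/16159494) = 1966375298817454/8079747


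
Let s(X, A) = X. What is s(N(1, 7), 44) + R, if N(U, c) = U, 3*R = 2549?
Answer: 2552/3 ≈ 850.67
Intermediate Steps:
R = 2549/3 (R = (⅓)*2549 = 2549/3 ≈ 849.67)
s(N(1, 7), 44) + R = 1 + 2549/3 = 2552/3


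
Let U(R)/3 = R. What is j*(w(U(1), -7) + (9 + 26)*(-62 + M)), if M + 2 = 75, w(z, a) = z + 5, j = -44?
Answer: -17292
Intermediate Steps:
U(R) = 3*R
w(z, a) = 5 + z
M = 73 (M = -2 + 75 = 73)
j*(w(U(1), -7) + (9 + 26)*(-62 + M)) = -44*((5 + 3*1) + (9 + 26)*(-62 + 73)) = -44*((5 + 3) + 35*11) = -44*(8 + 385) = -44*393 = -17292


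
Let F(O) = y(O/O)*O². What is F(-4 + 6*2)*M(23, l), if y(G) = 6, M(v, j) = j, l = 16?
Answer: 6144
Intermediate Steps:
F(O) = 6*O²
F(-4 + 6*2)*M(23, l) = (6*(-4 + 6*2)²)*16 = (6*(-4 + 12)²)*16 = (6*8²)*16 = (6*64)*16 = 384*16 = 6144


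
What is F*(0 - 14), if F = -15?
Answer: 210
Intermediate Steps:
F*(0 - 14) = -15*(0 - 14) = -15*(-14) = 210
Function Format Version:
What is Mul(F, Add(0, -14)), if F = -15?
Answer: 210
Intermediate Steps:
Mul(F, Add(0, -14)) = Mul(-15, Add(0, -14)) = Mul(-15, -14) = 210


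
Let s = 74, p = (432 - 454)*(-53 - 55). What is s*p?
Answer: 175824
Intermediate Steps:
p = 2376 (p = -22*(-108) = 2376)
s*p = 74*2376 = 175824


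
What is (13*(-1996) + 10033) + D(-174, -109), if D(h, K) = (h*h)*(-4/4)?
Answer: -46191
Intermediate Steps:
D(h, K) = -h² (D(h, K) = h²*(-4*¼) = h²*(-1) = -h²)
(13*(-1996) + 10033) + D(-174, -109) = (13*(-1996) + 10033) - 1*(-174)² = (-25948 + 10033) - 1*30276 = -15915 - 30276 = -46191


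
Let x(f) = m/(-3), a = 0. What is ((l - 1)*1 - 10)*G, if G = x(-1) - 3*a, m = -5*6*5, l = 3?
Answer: -400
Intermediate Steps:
m = -150 (m = -30*5 = -150)
x(f) = 50 (x(f) = -150/(-3) = -150*(-⅓) = 50)
G = 50 (G = 50 - 3*0 = 50 + 0 = 50)
((l - 1)*1 - 10)*G = ((3 - 1)*1 - 10)*50 = (2*1 - 10)*50 = (2 - 10)*50 = -8*50 = -400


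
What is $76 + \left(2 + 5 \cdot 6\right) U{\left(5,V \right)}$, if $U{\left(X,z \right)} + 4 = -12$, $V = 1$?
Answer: $-436$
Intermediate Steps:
$U{\left(X,z \right)} = -16$ ($U{\left(X,z \right)} = -4 - 12 = -16$)
$76 + \left(2 + 5 \cdot 6\right) U{\left(5,V \right)} = 76 + \left(2 + 5 \cdot 6\right) \left(-16\right) = 76 + \left(2 + 30\right) \left(-16\right) = 76 + 32 \left(-16\right) = 76 - 512 = -436$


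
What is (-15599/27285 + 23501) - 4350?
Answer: 522519436/27285 ≈ 19150.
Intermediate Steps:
(-15599/27285 + 23501) - 4350 = 641209186/27285 - 4350 = 522519436/27285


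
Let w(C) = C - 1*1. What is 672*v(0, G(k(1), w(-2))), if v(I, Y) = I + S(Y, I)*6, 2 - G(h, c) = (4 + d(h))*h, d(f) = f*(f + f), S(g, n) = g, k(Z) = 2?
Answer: -88704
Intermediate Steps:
w(C) = -1 + C (w(C) = C - 1 = -1 + C)
d(f) = 2*f**2 (d(f) = f*(2*f) = 2*f**2)
G(h, c) = 2 - h*(4 + 2*h**2) (G(h, c) = 2 - (4 + 2*h**2)*h = 2 - h*(4 + 2*h**2))
v(I, Y) = I + 6*Y (v(I, Y) = I + Y*6 = I + 6*Y)
672*v(0, G(k(1), w(-2))) = 672*(0 + 6*(2 - 4*2 - 2*2**3)) = 672*(0 + 6*(2 - 8 - 2*8)) = 672*(0 + 6*(2 - 8 - 16)) = 672*(0 + 6*(-22)) = 672*(0 - 132) = 672*(-132) = -88704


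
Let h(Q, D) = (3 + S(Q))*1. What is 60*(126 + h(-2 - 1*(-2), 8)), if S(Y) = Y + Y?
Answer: 7740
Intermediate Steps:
S(Y) = 2*Y
h(Q, D) = 3 + 2*Q (h(Q, D) = (3 + 2*Q)*1 = 3 + 2*Q)
60*(126 + h(-2 - 1*(-2), 8)) = 60*(126 + (3 + 2*(-2 - 1*(-2)))) = 60*(126 + (3 + 2*(-2 + 2))) = 60*(126 + (3 + 2*0)) = 60*(126 + (3 + 0)) = 60*(126 + 3) = 60*129 = 7740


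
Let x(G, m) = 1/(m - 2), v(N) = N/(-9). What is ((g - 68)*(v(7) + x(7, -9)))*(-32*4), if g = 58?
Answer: -110080/99 ≈ -1111.9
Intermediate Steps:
v(N) = -N/9 (v(N) = N*(-⅑) = -N/9)
x(G, m) = 1/(-2 + m)
((g - 68)*(v(7) + x(7, -9)))*(-32*4) = ((58 - 68)*(-⅑*7 + 1/(-2 - 9)))*(-32*4) = -10*(-7/9 + 1/(-11))*(-128) = -10*(-7/9 - 1/11)*(-128) = -10*(-86/99)*(-128) = (860/99)*(-128) = -110080/99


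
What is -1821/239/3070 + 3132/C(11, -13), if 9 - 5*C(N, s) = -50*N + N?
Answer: 2872303473/100521010 ≈ 28.574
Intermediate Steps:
C(N, s) = 9/5 + 49*N/5 (C(N, s) = 9/5 - (-50*N + N)/5 = 9/5 - (-49)*N/5 = 9/5 + 49*N/5)
-1821/239/3070 + 3132/C(11, -13) = -1821/239/3070 + 3132/(9/5 + (49/5)*11) = -1821*1/239*(1/3070) + 3132/(9/5 + 539/5) = -1821/239*1/3070 + 3132/(548/5) = -1821/733730 + 3132*(5/548) = -1821/733730 + 3915/137 = 2872303473/100521010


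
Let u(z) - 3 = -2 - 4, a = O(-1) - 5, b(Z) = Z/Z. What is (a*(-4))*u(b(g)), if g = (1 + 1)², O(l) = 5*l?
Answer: -120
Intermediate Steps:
g = 4 (g = 2² = 4)
b(Z) = 1
a = -10 (a = 5*(-1) - 5 = -5 - 5 = -10)
u(z) = -3 (u(z) = 3 + (-2 - 4) = 3 - 6 = -3)
(a*(-4))*u(b(g)) = -10*(-4)*(-3) = 40*(-3) = -120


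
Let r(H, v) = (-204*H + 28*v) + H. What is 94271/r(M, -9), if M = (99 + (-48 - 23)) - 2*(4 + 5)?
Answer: -94271/2282 ≈ -41.311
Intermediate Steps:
M = 10 (M = (99 - 71) - 2*9 = 28 - 18 = 10)
r(H, v) = -203*H + 28*v
94271/r(M, -9) = 94271/(-203*10 + 28*(-9)) = 94271/(-2030 - 252) = 94271/(-2282) = 94271*(-1/2282) = -94271/2282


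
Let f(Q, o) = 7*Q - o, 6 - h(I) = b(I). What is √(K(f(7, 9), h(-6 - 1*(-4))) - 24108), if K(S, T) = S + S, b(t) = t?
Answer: 2*I*√6007 ≈ 155.01*I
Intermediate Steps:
h(I) = 6 - I
f(Q, o) = -o + 7*Q
K(S, T) = 2*S
√(K(f(7, 9), h(-6 - 1*(-4))) - 24108) = √(2*(-1*9 + 7*7) - 24108) = √(2*(-9 + 49) - 24108) = √(2*40 - 24108) = √(80 - 24108) = √(-24028) = 2*I*√6007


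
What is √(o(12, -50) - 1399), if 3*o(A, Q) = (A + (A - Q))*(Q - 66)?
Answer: I*√38343/3 ≈ 65.271*I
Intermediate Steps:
o(A, Q) = (-66 + Q)*(-Q + 2*A)/3 (o(A, Q) = ((A + (A - Q))*(Q - 66))/3 = ((-Q + 2*A)*(-66 + Q))/3 = ((-66 + Q)*(-Q + 2*A))/3 = (-66 + Q)*(-Q + 2*A)/3)
√(o(12, -50) - 1399) = √((-44*12 + 22*(-50) - ⅓*(-50)² + (⅔)*12*(-50)) - 1399) = √((-528 - 1100 - ⅓*2500 - 400) - 1399) = √((-528 - 1100 - 2500/3 - 400) - 1399) = √(-8584/3 - 1399) = √(-12781/3) = I*√38343/3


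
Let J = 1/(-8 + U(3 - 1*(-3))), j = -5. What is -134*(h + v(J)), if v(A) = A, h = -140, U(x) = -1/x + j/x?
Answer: 168974/9 ≈ 18775.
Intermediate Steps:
U(x) = -6/x (U(x) = -1/x - 5/x = -6/x)
J = -⅑ (J = 1/(-8 - 6/(3 - 1*(-3))) = 1/(-8 - 6/(3 + 3)) = 1/(-8 - 6/6) = 1/(-8 - 6*⅙) = 1/(-8 - 1) = 1/(-9) = -⅑ ≈ -0.11111)
-134*(h + v(J)) = -134*(-140 - ⅑) = -134*(-1261/9) = 168974/9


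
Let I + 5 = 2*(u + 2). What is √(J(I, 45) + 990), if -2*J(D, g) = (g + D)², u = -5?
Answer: 2*√103 ≈ 20.298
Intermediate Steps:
I = -11 (I = -5 + 2*(-5 + 2) = -5 + 2*(-3) = -5 - 6 = -11)
J(D, g) = -(D + g)²/2 (J(D, g) = -(g + D)²/2 = -(D + g)²/2)
√(J(I, 45) + 990) = √(-(-11 + 45)²/2 + 990) = √(-½*34² + 990) = √(-½*1156 + 990) = √(-578 + 990) = √412 = 2*√103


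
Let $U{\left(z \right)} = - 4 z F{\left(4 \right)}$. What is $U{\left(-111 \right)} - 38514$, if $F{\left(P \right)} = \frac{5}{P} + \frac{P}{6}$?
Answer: $-37663$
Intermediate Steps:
$F{\left(P \right)} = \frac{5}{P} + \frac{P}{6}$ ($F{\left(P \right)} = \frac{5}{P} + P \frac{1}{6} = \frac{5}{P} + \frac{P}{6}$)
$U{\left(z \right)} = - \frac{23 z}{3}$ ($U{\left(z \right)} = - 4 z \left(\frac{5}{4} + \frac{1}{6} \cdot 4\right) = - 4 z \left(5 \cdot \frac{1}{4} + \frac{2}{3}\right) = - 4 z \left(\frac{5}{4} + \frac{2}{3}\right) = - 4 z \frac{23}{12} = - \frac{23 z}{3}$)
$U{\left(-111 \right)} - 38514 = \left(- \frac{23}{3}\right) \left(-111\right) - 38514 = 851 - 38514 = -37663$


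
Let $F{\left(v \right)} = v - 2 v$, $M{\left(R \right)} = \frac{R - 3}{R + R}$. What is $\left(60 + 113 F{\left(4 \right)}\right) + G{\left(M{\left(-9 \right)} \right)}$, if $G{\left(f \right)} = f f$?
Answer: $- \frac{3524}{9} \approx -391.56$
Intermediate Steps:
$M{\left(R \right)} = \frac{-3 + R}{2 R}$
$F{\left(v \right)} = - v$
$G{\left(f \right)} = f^{2}$
$\left(60 + 113 F{\left(4 \right)}\right) + G{\left(M{\left(-9 \right)} \right)} = \left(60 + 113 \left(\left(-1\right) 4\right)\right) + \left(\frac{-3 - 9}{2 \left(-9\right)}\right)^{2} = \left(60 + 113 \left(-4\right)\right) + \left(\frac{1}{2} \left(- \frac{1}{9}\right) \left(-12\right)\right)^{2} = \left(60 - 452\right) + \left(\frac{2}{3}\right)^{2} = -392 + \frac{4}{9} = - \frac{3524}{9}$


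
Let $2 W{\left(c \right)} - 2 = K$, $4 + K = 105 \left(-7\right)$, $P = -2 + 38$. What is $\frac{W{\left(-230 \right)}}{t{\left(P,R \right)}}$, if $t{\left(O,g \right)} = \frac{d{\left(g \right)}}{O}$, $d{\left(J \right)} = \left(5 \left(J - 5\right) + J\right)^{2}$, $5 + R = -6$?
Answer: $- \frac{13266}{8281} \approx -1.602$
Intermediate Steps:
$R = -11$ ($R = -5 - 6 = -11$)
$P = 36$
$d{\left(J \right)} = \left(-25 + 6 J\right)^{2}$ ($d{\left(J \right)} = \left(5 \left(-5 + J\right) + J\right)^{2} = \left(\left(-25 + 5 J\right) + J\right)^{2} = \left(-25 + 6 J\right)^{2}$)
$t{\left(O,g \right)} = \frac{\left(-25 + 6 g\right)^{2}}{O}$
$K = -739$ ($K = -4 + 105 \left(-7\right) = -4 - 735 = -739$)
$W{\left(c \right)} = - \frac{737}{2}$ ($W{\left(c \right)} = 1 + \frac{1}{2} \left(-739\right) = 1 - \frac{739}{2} = - \frac{737}{2}$)
$\frac{W{\left(-230 \right)}}{t{\left(P,R \right)}} = - \frac{737}{2 \frac{\left(-25 + 6 \left(-11\right)\right)^{2}}{36}} = - \frac{737}{2 \frac{\left(-25 - 66\right)^{2}}{36}} = - \frac{737}{2 \frac{\left(-91\right)^{2}}{36}} = - \frac{737}{2 \cdot \frac{1}{36} \cdot 8281} = - \frac{737}{2 \cdot \frac{8281}{36}} = \left(- \frac{737}{2}\right) \frac{36}{8281} = - \frac{13266}{8281}$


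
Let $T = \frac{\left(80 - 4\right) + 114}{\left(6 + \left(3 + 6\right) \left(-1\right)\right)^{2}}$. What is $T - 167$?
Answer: $- \frac{1313}{9} \approx -145.89$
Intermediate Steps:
$T = \frac{190}{9}$ ($T = \frac{76 + 114}{\left(6 + 9 \left(-1\right)\right)^{2}} = \frac{190}{\left(6 - 9\right)^{2}} = \frac{190}{\left(-3\right)^{2}} = \frac{190}{9} \approx 21.111$)
$T - 167 = \frac{190}{9} - 167 = - \frac{1313}{9}$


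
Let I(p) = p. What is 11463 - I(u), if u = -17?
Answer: 11480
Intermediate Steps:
11463 - I(u) = 11463 - 1*(-17) = 11463 + 17 = 11480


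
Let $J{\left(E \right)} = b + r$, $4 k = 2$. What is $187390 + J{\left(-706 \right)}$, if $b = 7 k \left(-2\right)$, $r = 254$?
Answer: $187637$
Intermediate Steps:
$k = \frac{1}{2}$ ($k = \frac{1}{4} \cdot 2 = \frac{1}{2} \approx 0.5$)
$b = -7$ ($b = 7 \cdot \frac{1}{2} \left(-2\right) = \frac{7}{2} \left(-2\right) = -7$)
$J{\left(E \right)} = 247$ ($J{\left(E \right)} = -7 + 254 = 247$)
$187390 + J{\left(-706 \right)} = 187390 + 247 = 187637$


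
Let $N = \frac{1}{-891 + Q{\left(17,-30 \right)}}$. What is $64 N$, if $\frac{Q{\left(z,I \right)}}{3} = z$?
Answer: $- \frac{8}{105} \approx -0.07619$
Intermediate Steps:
$Q{\left(z,I \right)} = 3 z$
$N = - \frac{1}{840}$ ($N = \frac{1}{-891 + 3 \cdot 17} = \frac{1}{-891 + 51} = \frac{1}{-840} = - \frac{1}{840} \approx -0.0011905$)
$64 N = 64 \left(- \frac{1}{840}\right) = - \frac{8}{105}$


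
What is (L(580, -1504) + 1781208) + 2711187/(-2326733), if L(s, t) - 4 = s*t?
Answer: 2114746298649/2326733 ≈ 9.0889e+5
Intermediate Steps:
L(s, t) = 4 + s*t
(L(580, -1504) + 1781208) + 2711187/(-2326733) = ((4 + 580*(-1504)) + 1781208) + 2711187/(-2326733) = ((4 - 872320) + 1781208) + 2711187*(-1/2326733) = (-872316 + 1781208) - 2711187/2326733 = 908892 - 2711187/2326733 = 2114746298649/2326733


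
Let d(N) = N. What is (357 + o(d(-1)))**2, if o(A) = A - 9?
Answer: 120409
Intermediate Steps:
o(A) = -9 + A
(357 + o(d(-1)))**2 = (357 + (-9 - 1))**2 = (357 - 10)**2 = 347**2 = 120409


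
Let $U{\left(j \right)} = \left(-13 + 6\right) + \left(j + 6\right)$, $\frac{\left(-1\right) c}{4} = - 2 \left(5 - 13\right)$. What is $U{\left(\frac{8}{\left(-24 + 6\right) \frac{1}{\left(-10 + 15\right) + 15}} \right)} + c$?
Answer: $- \frac{665}{9} \approx -73.889$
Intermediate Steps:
$c = -64$ ($c = - 4 \left(- 2 \left(5 - 13\right)\right) = - 4 \left(\left(-2\right) \left(-8\right)\right) = \left(-4\right) 16 = -64$)
$U{\left(j \right)} = -1 + j$ ($U{\left(j \right)} = -7 + \left(6 + j\right) = -1 + j$)
$U{\left(\frac{8}{\left(-24 + 6\right) \frac{1}{\left(-10 + 15\right) + 15}} \right)} + c = \left(-1 + \frac{8}{\left(-24 + 6\right) \frac{1}{\left(-10 + 15\right) + 15}}\right) - 64 = \left(-1 + \frac{8}{\left(-18\right) \frac{1}{5 + 15}}\right) - 64 = \left(-1 + \frac{8}{\left(-18\right) \frac{1}{20}}\right) - 64 = \left(-1 + \frac{8}{- \frac{9}{10}}\right) - 64 = \left(-1 + 8 \left(- \frac{10}{9}\right)\right) - 64 = \left(-1 - \frac{80}{9}\right) - 64 = - \frac{89}{9} - 64 = - \frac{665}{9}$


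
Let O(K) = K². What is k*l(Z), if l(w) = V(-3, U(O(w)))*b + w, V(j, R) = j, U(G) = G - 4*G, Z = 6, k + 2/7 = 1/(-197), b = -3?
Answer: -6015/1379 ≈ -4.3619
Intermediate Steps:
k = -401/1379 (k = -2/7 + 1/(-197) = -2/7 - 1/197 = -401/1379 ≈ -0.29079)
U(G) = -3*G
l(w) = 9 + w (l(w) = -3*(-3) + w = 9 + w)
k*l(Z) = -401*(9 + 6)/1379 = -401/1379*15 = -6015/1379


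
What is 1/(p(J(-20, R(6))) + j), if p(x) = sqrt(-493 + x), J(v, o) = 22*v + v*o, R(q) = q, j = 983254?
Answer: 983254/966788429569 - 9*I*sqrt(13)/966788429569 ≈ 1.017e-6 - 3.3565e-11*I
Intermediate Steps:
J(v, o) = 22*v + o*v
1/(p(J(-20, R(6))) + j) = 1/(sqrt(-493 - 20*(22 + 6)) + 983254) = 1/(sqrt(-493 - 20*28) + 983254) = 1/(sqrt(-493 - 560) + 983254) = 1/(sqrt(-1053) + 983254) = 1/(9*I*sqrt(13) + 983254) = 1/(983254 + 9*I*sqrt(13))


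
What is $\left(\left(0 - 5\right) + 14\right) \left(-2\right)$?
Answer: $-18$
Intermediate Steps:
$\left(\left(0 - 5\right) + 14\right) \left(-2\right) = \left(-5 + 14\right) \left(-2\right) = 9 \left(-2\right) = -18$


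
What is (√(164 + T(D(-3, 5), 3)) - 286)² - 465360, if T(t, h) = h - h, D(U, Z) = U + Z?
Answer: -383400 - 1144*√41 ≈ -3.9073e+5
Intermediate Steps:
T(t, h) = 0
(√(164 + T(D(-3, 5), 3)) - 286)² - 465360 = (√(164 + 0) - 286)² - 465360 = (√164 - 286)² - 465360 = (2*√41 - 286)² - 465360 = (-286 + 2*√41)² - 465360 = -465360 + (-286 + 2*√41)²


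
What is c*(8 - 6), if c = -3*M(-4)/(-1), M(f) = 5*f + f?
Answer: -144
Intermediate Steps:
M(f) = 6*f
c = -72 (c = -18*(-4)/(-1) = -3*(-24)*(-1) = 72*(-1) = -72)
c*(8 - 6) = -72*(8 - 6) = -72*2 = -144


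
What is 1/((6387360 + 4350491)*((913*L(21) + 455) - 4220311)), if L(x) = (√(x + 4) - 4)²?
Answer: -1/45302381311493 ≈ -2.2074e-14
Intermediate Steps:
L(x) = (-4 + √(4 + x))² (L(x) = (√(4 + x) - 4)² = (-4 + √(4 + x))²)
1/((6387360 + 4350491)*((913*L(21) + 455) - 4220311)) = 1/((6387360 + 4350491)*((913*(-4 + √(4 + 21))² + 455) - 4220311)) = 1/(10737851*((913*(-4 + √25)² + 455) - 4220311)) = 1/(10737851*((913*(-4 + 5)² + 455) - 4220311)) = 1/(10737851*((913*1² + 455) - 4220311)) = 1/(10737851*((913*1 + 455) - 4220311)) = 1/(10737851*((913 + 455) - 4220311)) = 1/(10737851*(1368 - 4220311)) = (1/10737851)/(-4218943) = (1/10737851)*(-1/4218943) = -1/45302381311493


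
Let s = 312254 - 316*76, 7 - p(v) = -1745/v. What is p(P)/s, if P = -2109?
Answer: 6509/303946971 ≈ 2.1415e-5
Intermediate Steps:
p(v) = 7 + 1745/v (p(v) = 7 - (-1745)/v = 7 + 1745/v)
s = 288238 (s = 312254 - 24016 = 288238)
p(P)/s = (7 + 1745/(-2109))/288238 = (7 + 1745*(-1/2109))*(1/288238) = (7 - 1745/2109)*(1/288238) = (13018/2109)*(1/288238) = 6509/303946971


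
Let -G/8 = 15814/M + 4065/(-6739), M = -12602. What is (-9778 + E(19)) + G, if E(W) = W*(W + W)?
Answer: -383908656880/42462439 ≈ -9041.1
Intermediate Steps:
E(W) = 2*W² (E(W) = W*(2*W) = 2*W²)
G = 631190704/42462439 (G = -8*(15814/(-12602) + 4065/(-6739)) = -8*(15814*(-1/12602) + 4065*(-1/6739)) = -8*(-7907/6301 - 4065/6739) = -8*(-78898838/42462439) = 631190704/42462439 ≈ 14.865)
(-9778 + E(19)) + G = (-9778 + 2*19²) + 631190704/42462439 = (-9778 + 2*361) + 631190704/42462439 = (-9778 + 722) + 631190704/42462439 = -9056 + 631190704/42462439 = -383908656880/42462439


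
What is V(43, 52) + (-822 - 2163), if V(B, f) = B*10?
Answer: -2555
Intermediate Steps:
V(B, f) = 10*B
V(43, 52) + (-822 - 2163) = 10*43 + (-822 - 2163) = 430 - 2985 = -2555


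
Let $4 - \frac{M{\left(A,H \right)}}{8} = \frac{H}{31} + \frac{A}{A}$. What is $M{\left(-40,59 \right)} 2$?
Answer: $\frac{544}{31} \approx 17.548$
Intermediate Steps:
$M{\left(A,H \right)} = 24 - \frac{8 H}{31}$ ($M{\left(A,H \right)} = 32 - 8 \left(\frac{H}{31} + \frac{A}{A}\right) = 32 - 8 \left(H \frac{1}{31} + 1\right) = 32 - 8 \left(\frac{H}{31} + 1\right) = 32 - 8 \left(1 + \frac{H}{31}\right) = 32 - \left(8 + \frac{8 H}{31}\right) = 24 - \frac{8 H}{31}$)
$M{\left(-40,59 \right)} 2 = \left(24 - \frac{472}{31}\right) 2 = \frac{272}{31} \cdot 2 = \frac{544}{31}$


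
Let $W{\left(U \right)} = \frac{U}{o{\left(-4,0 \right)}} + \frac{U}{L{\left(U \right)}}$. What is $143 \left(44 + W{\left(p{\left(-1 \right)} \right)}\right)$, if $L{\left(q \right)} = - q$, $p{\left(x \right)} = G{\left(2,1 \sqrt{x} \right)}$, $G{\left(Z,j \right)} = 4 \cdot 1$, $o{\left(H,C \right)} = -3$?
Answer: $\frac{17875}{3} \approx 5958.3$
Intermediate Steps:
$G{\left(Z,j \right)} = 4$
$p{\left(x \right)} = 4$
$W{\left(U \right)} = -1 - \frac{U}{3}$ ($W{\left(U \right)} = \frac{U}{-3} + \frac{U}{\left(-1\right) U} = U \left(- \frac{1}{3}\right) + U \left(- \frac{1}{U}\right) = - \frac{U}{3} - 1 = -1 - \frac{U}{3}$)
$143 \left(44 + W{\left(p{\left(-1 \right)} \right)}\right) = 143 \left(44 - \frac{7}{3}\right) = 143 \cdot \frac{125}{3} = \frac{17875}{3}$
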